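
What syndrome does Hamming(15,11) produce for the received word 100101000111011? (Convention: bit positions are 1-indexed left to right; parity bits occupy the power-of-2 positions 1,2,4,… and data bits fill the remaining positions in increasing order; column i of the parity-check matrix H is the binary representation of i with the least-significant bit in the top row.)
Syndrome s = H · r^T (mod 2), r = 100101000111011:
  s[0] = (101010101010101)·(100101000111011) mod 2 = 1+0+0+0+0+0+0+0+0+0+1+0+0+0+1 mod 2 = 1
  s[1] = (011001100110011)·(100101000111011) mod 2 = 0+0+0+0+0+1+0+0+0+1+1+0+0+1+1 mod 2 = 1
  s[2] = (000111100001111)·(100101000111011) mod 2 = 0+0+0+1+0+1+0+0+0+0+0+1+0+1+1 mod 2 = 1
  s[3] = (000000011111111)·(100101000111011) mod 2 = 0+0+0+0+0+0+0+0+0+1+1+1+0+1+1 mod 2 = 1
Syndrome = 1111
Non-zero syndrome: error at position 15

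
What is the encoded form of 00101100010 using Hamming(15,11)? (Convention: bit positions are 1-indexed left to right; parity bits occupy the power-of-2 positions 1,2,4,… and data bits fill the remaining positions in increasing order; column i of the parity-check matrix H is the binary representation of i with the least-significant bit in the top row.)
Codeword c = d · G (mod 2), d = 00101100010:
  c[0] = d·G[:,0] = (00101100010)·(11011010101) mod 2 = 0+0+0+0+1+0+0+0+0+0+0 mod 2 = 1
  c[1] = d·G[:,1] = (00101100010)·(10110110011) mod 2 = 0+0+1+0+0+1+0+0+0+1+0 mod 2 = 1
  c[2] = d·G[:,2] = (00101100010)·(10000000000) mod 2 = 0+0+0+0+0+0+0+0+0+0+0 mod 2 = 0
  c[3] = d·G[:,3] = (00101100010)·(01110001111) mod 2 = 0+0+1+0+0+0+0+0+0+1+0 mod 2 = 0
  c[4] = d·G[:,4] = (00101100010)·(01000000000) mod 2 = 0+0+0+0+0+0+0+0+0+0+0 mod 2 = 0
  c[5] = d·G[:,5] = (00101100010)·(00100000000) mod 2 = 0+0+1+0+0+0+0+0+0+0+0 mod 2 = 1
  c[6] = d·G[:,6] = (00101100010)·(00010000000) mod 2 = 0+0+0+0+0+0+0+0+0+0+0 mod 2 = 0
  c[7] = d·G[:,7] = (00101100010)·(00001111111) mod 2 = 0+0+0+0+1+1+0+0+0+1+0 mod 2 = 1
  c[8] = d·G[:,8] = (00101100010)·(00001000000) mod 2 = 0+0+0+0+1+0+0+0+0+0+0 mod 2 = 1
  c[9] = d·G[:,9] = (00101100010)·(00000100000) mod 2 = 0+0+0+0+0+1+0+0+0+0+0 mod 2 = 1
  c[10] = d·G[:,10] = (00101100010)·(00000010000) mod 2 = 0+0+0+0+0+0+0+0+0+0+0 mod 2 = 0
  c[11] = d·G[:,11] = (00101100010)·(00000001000) mod 2 = 0+0+0+0+0+0+0+0+0+0+0 mod 2 = 0
  c[12] = d·G[:,12] = (00101100010)·(00000000100) mod 2 = 0+0+0+0+0+0+0+0+0+0+0 mod 2 = 0
  c[13] = d·G[:,13] = (00101100010)·(00000000010) mod 2 = 0+0+0+0+0+0+0+0+0+1+0 mod 2 = 1
  c[14] = d·G[:,14] = (00101100010)·(00000000001) mod 2 = 0+0+0+0+0+0+0+0+0+0+0 mod 2 = 0
Codeword = 110001011100010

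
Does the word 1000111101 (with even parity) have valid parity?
Sum of all bits: 1+0+0+0+1+1+1+1+0+1 = 6; 6 mod 2 = 0. Result is 0 → valid parity.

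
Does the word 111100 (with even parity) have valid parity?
Sum of all bits: 1+1+1+1+0+0 = 4; 4 mod 2 = 0. Result is 0 → valid parity.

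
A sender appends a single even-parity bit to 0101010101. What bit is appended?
Sum of data bits: 0+1+0+1+0+1+0+1+0+1 = 5.
5 mod 2 = 1, so parity bit = 1.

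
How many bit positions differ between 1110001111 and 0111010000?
XOR = 1001011111, count of 1s = 7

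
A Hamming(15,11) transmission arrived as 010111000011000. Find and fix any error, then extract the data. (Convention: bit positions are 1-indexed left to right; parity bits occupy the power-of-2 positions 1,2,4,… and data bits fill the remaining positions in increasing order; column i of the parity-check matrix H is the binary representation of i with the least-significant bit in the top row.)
Syndrome s = H · r^T (mod 2), r = 010111000011000:
  s[0] = (101010101010101)·(010111000011000) mod 2 = 0+0+0+0+1+0+0+0+0+0+1+0+0+0+0 mod 2 = 0
  s[1] = (011001100110011)·(010111000011000) mod 2 = 0+1+0+0+0+1+0+0+0+0+1+0+0+0+0 mod 2 = 1
  s[2] = (000111100001111)·(010111000011000) mod 2 = 0+0+0+1+1+1+0+0+0+0+0+1+0+0+0 mod 2 = 0
  s[3] = (000000011111111)·(010111000011000) mod 2 = 0+0+0+0+0+0+0+0+0+0+1+1+0+0+0 mod 2 = 0
Syndrome = 0100
Column 2 of H equals this syndrome → error at bit 2 (1-indexed).
Flip bit 2: 010111000011000 → 000111000011000
Extract data bits at positions {3,5,6,7,9,10,11,12,13,14,15}: 01100011000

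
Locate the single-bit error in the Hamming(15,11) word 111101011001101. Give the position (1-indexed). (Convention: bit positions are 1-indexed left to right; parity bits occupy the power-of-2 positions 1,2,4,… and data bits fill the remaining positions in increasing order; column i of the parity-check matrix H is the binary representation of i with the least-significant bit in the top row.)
Syndrome s = H · r^T (mod 2), r = 111101011001101:
  s[0] = (101010101010101)·(111101011001101) mod 2 = 1+0+1+0+0+0+0+0+1+0+0+0+1+0+1 mod 2 = 1
  s[1] = (011001100110011)·(111101011001101) mod 2 = 0+1+1+0+0+1+0+0+0+0+0+0+0+0+1 mod 2 = 0
  s[2] = (000111100001111)·(111101011001101) mod 2 = 0+0+0+1+0+1+0+0+0+0+0+1+1+0+1 mod 2 = 1
  s[3] = (000000011111111)·(111101011001101) mod 2 = 0+0+0+0+0+0+0+1+1+0+0+1+1+0+1 mod 2 = 1
Syndrome = 1011
Column i of H is the binary representation of i, so the syndrome is the binary index of the flipped bit.
Read s = 1011 with s[0] as LSB: 1·2^0 + 0·2^1 + 1·2^2 + 1·2^3 = 13.
Error is at bit position 13.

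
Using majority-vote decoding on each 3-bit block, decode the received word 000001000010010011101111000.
Split into 3-bit blocks and majority-vote each:
  block 1 = 000: 0 ones, 3 zeros → 0
  block 2 = 001: 1 ones, 2 zeros → 0
  block 3 = 000: 0 ones, 3 zeros → 0
  block 4 = 010: 1 ones, 2 zeros → 0
  block 5 = 010: 1 ones, 2 zeros → 0
  block 6 = 011: 2 ones, 1 zeros → 1
  block 7 = 101: 2 ones, 1 zeros → 1
  block 8 = 111: 3 ones, 0 zeros → 1
  block 9 = 000: 0 ones, 3 zeros → 0
Decoded = 000001110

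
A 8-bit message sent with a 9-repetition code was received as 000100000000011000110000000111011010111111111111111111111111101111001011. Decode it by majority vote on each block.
Split into 9-bit blocks and majority-vote each:
  block 1 = 000100000: 1 ones, 8 zeros → 0
  block 2 = 000011000: 2 ones, 7 zeros → 0
  block 3 = 110000000: 2 ones, 7 zeros → 0
  block 4 = 111011010: 6 ones, 3 zeros → 1
  block 5 = 111111111: 9 ones, 0 zeros → 1
  block 6 = 111111111: 9 ones, 0 zeros → 1
  block 7 = 111111101: 8 ones, 1 zeros → 1
  block 8 = 111001011: 6 ones, 3 zeros → 1
Decoded = 00011111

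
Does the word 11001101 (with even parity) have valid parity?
Sum of all bits: 1+1+0+0+1+1+0+1 = 5; 5 mod 2 = 1. Result is 1 → parity error detected.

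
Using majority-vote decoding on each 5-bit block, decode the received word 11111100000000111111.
Split into 5-bit blocks and majority-vote each:
  block 1 = 11111: 5 ones, 0 zeros → 1
  block 2 = 10000: 1 ones, 4 zeros → 0
  block 3 = 00001: 1 ones, 4 zeros → 0
  block 4 = 11111: 5 ones, 0 zeros → 1
Decoded = 1001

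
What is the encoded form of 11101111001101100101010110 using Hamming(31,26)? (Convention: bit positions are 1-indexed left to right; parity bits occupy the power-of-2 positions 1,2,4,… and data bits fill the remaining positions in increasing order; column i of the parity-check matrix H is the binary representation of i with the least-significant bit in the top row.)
Codeword c = d · G (mod 2), d = 11101111001101100101010110:
  c[0] = d·G[:,0] = (11101111001101100101010110)·(11011010101101010101010101) mod 2 = 1+1+0+0+1+0+1+0+0+0+1+1+0+1+0+0+0+1+0+1+0+1+0+1+0+0 mod 2 = 1
  c[1] = d·G[:,1] = (11101111001101100101010110)·(10110110011011001100110011) mod 2 = 1+0+1+0+0+1+1+0+0+0+1+0+0+1+0+0+0+1+0+0+0+1+0+0+1+0 mod 2 = 1
  c[2] = d·G[:,2] = (11101111001101100101010110)·(10000000000000000000000000) mod 2 = 1+0+0+0+0+0+0+0+0+0+0+0+0+0+0+0+0+0+0+0+0+0+0+0+0+0 mod 2 = 1
  c[3] = d·G[:,3] = (11101111001101100101010110)·(01110001111000111100001111) mod 2 = 0+1+1+0+0+0+0+1+0+0+1+0+0+0+1+0+0+1+0+0+0+0+0+1+1+0 mod 2 = 0
  c[4] = d·G[:,4] = (11101111001101100101010110)·(01000000000000000000000000) mod 2 = 0+1+0+0+0+0+0+0+0+0+0+0+0+0+0+0+0+0+0+0+0+0+0+0+0+0 mod 2 = 1
  c[5] = d·G[:,5] = (11101111001101100101010110)·(00100000000000000000000000) mod 2 = 0+0+1+0+0+0+0+0+0+0+0+0+0+0+0+0+0+0+0+0+0+0+0+0+0+0 mod 2 = 1
  c[6] = d·G[:,6] = (11101111001101100101010110)·(00010000000000000000000000) mod 2 = 0+0+0+0+0+0+0+0+0+0+0+0+0+0+0+0+0+0+0+0+0+0+0+0+0+0 mod 2 = 0
  c[7] = d·G[:,7] = (11101111001101100101010110)·(00001111111000000011111111) mod 2 = 0+0+0+0+1+1+1+1+0+0+1+0+0+0+0+0+0+0+0+1+0+1+0+1+1+0 mod 2 = 1
  c[8] = d·G[:,8] = (11101111001101100101010110)·(00001000000000000000000000) mod 2 = 0+0+0+0+1+0+0+0+0+0+0+0+0+0+0+0+0+0+0+0+0+0+0+0+0+0 mod 2 = 1
  c[9] = d·G[:,9] = (11101111001101100101010110)·(00000100000000000000000000) mod 2 = 0+0+0+0+0+1+0+0+0+0+0+0+0+0+0+0+0+0+0+0+0+0+0+0+0+0 mod 2 = 1
  c[10] = d·G[:,10] = (11101111001101100101010110)·(00000010000000000000000000) mod 2 = 0+0+0+0+0+0+1+0+0+0+0+0+0+0+0+0+0+0+0+0+0+0+0+0+0+0 mod 2 = 1
  c[11] = d·G[:,11] = (11101111001101100101010110)·(00000001000000000000000000) mod 2 = 0+0+0+0+0+0+0+1+0+0+0+0+0+0+0+0+0+0+0+0+0+0+0+0+0+0 mod 2 = 1
  c[12] = d·G[:,12] = (11101111001101100101010110)·(00000000100000000000000000) mod 2 = 0+0+0+0+0+0+0+0+0+0+0+0+0+0+0+0+0+0+0+0+0+0+0+0+0+0 mod 2 = 0
  c[13] = d·G[:,13] = (11101111001101100101010110)·(00000000010000000000000000) mod 2 = 0+0+0+0+0+0+0+0+0+0+0+0+0+0+0+0+0+0+0+0+0+0+0+0+0+0 mod 2 = 0
  c[14] = d·G[:,14] = (11101111001101100101010110)·(00000000001000000000000000) mod 2 = 0+0+0+0+0+0+0+0+0+0+1+0+0+0+0+0+0+0+0+0+0+0+0+0+0+0 mod 2 = 1
  c[15] = d·G[:,15] = (11101111001101100101010110)·(00000000000111111111111111) mod 2 = 0+0+0+0+0+0+0+0+0+0+0+1+0+1+1+0+0+1+0+1+0+1+0+1+1+0 mod 2 = 0
  c[16] = d·G[:,16] = (11101111001101100101010110)·(00000000000100000000000000) mod 2 = 0+0+0+0+0+0+0+0+0+0+0+1+0+0+0+0+0+0+0+0+0+0+0+0+0+0 mod 2 = 1
  c[17] = d·G[:,17] = (11101111001101100101010110)·(00000000000010000000000000) mod 2 = 0+0+0+0+0+0+0+0+0+0+0+0+0+0+0+0+0+0+0+0+0+0+0+0+0+0 mod 2 = 0
  c[18] = d·G[:,18] = (11101111001101100101010110)·(00000000000001000000000000) mod 2 = 0+0+0+0+0+0+0+0+0+0+0+0+0+1+0+0+0+0+0+0+0+0+0+0+0+0 mod 2 = 1
  c[19] = d·G[:,19] = (11101111001101100101010110)·(00000000000000100000000000) mod 2 = 0+0+0+0+0+0+0+0+0+0+0+0+0+0+1+0+0+0+0+0+0+0+0+0+0+0 mod 2 = 1
  c[20] = d·G[:,20] = (11101111001101100101010110)·(00000000000000010000000000) mod 2 = 0+0+0+0+0+0+0+0+0+0+0+0+0+0+0+0+0+0+0+0+0+0+0+0+0+0 mod 2 = 0
  c[21] = d·G[:,21] = (11101111001101100101010110)·(00000000000000001000000000) mod 2 = 0+0+0+0+0+0+0+0+0+0+0+0+0+0+0+0+0+0+0+0+0+0+0+0+0+0 mod 2 = 0
  c[22] = d·G[:,22] = (11101111001101100101010110)·(00000000000000000100000000) mod 2 = 0+0+0+0+0+0+0+0+0+0+0+0+0+0+0+0+0+1+0+0+0+0+0+0+0+0 mod 2 = 1
  c[23] = d·G[:,23] = (11101111001101100101010110)·(00000000000000000010000000) mod 2 = 0+0+0+0+0+0+0+0+0+0+0+0+0+0+0+0+0+0+0+0+0+0+0+0+0+0 mod 2 = 0
  c[24] = d·G[:,24] = (11101111001101100101010110)·(00000000000000000001000000) mod 2 = 0+0+0+0+0+0+0+0+0+0+0+0+0+0+0+0+0+0+0+1+0+0+0+0+0+0 mod 2 = 1
  c[25] = d·G[:,25] = (11101111001101100101010110)·(00000000000000000000100000) mod 2 = 0+0+0+0+0+0+0+0+0+0+0+0+0+0+0+0+0+0+0+0+0+0+0+0+0+0 mod 2 = 0
  c[26] = d·G[:,26] = (11101111001101100101010110)·(00000000000000000000010000) mod 2 = 0+0+0+0+0+0+0+0+0+0+0+0+0+0+0+0+0+0+0+0+0+1+0+0+0+0 mod 2 = 1
  c[27] = d·G[:,27] = (11101111001101100101010110)·(00000000000000000000001000) mod 2 = 0+0+0+0+0+0+0+0+0+0+0+0+0+0+0+0+0+0+0+0+0+0+0+0+0+0 mod 2 = 0
  c[28] = d·G[:,28] = (11101111001101100101010110)·(00000000000000000000000100) mod 2 = 0+0+0+0+0+0+0+0+0+0+0+0+0+0+0+0+0+0+0+0+0+0+0+1+0+0 mod 2 = 1
  c[29] = d·G[:,29] = (11101111001101100101010110)·(00000000000000000000000010) mod 2 = 0+0+0+0+0+0+0+0+0+0+0+0+0+0+0+0+0+0+0+0+0+0+0+0+1+0 mod 2 = 1
  c[30] = d·G[:,30] = (11101111001101100101010110)·(00000000000000000000000001) mod 2 = 0+0+0+0+0+0+0+0+0+0+0+0+0+0+0+0+0+0+0+0+0+0+0+0+0+0 mod 2 = 0
Codeword = 1110110111110010101100101010110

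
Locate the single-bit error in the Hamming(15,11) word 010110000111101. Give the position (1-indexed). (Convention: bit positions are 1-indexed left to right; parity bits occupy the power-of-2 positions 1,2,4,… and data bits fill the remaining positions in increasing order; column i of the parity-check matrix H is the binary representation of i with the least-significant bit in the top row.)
Syndrome s = H · r^T (mod 2), r = 010110000111101:
  s[0] = (101010101010101)·(010110000111101) mod 2 = 0+0+0+0+1+0+0+0+0+0+1+0+1+0+1 mod 2 = 0
  s[1] = (011001100110011)·(010110000111101) mod 2 = 0+1+0+0+0+0+0+0+0+1+1+0+0+0+1 mod 2 = 0
  s[2] = (000111100001111)·(010110000111101) mod 2 = 0+0+0+1+1+0+0+0+0+0+0+1+1+0+1 mod 2 = 1
  s[3] = (000000011111111)·(010110000111101) mod 2 = 0+0+0+0+0+0+0+0+0+1+1+1+1+0+1 mod 2 = 1
Syndrome = 0011
Column i of H is the binary representation of i, so the syndrome is the binary index of the flipped bit.
Read s = 0011 with s[0] as LSB: 0·2^0 + 0·2^1 + 1·2^2 + 1·2^3 = 12.
Error is at bit position 12.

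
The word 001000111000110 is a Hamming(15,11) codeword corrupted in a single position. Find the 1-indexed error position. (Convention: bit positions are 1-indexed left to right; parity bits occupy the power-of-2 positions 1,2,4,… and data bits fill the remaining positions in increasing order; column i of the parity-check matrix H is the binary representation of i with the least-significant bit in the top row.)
Syndrome s = H · r^T (mod 2), r = 001000111000110:
  s[0] = (101010101010101)·(001000111000110) mod 2 = 0+0+1+0+0+0+1+0+1+0+0+0+1+0+0 mod 2 = 0
  s[1] = (011001100110011)·(001000111000110) mod 2 = 0+0+1+0+0+0+1+0+0+0+0+0+0+1+0 mod 2 = 1
  s[2] = (000111100001111)·(001000111000110) mod 2 = 0+0+0+0+0+0+1+0+0+0+0+0+1+1+0 mod 2 = 1
  s[3] = (000000011111111)·(001000111000110) mod 2 = 0+0+0+0+0+0+0+1+1+0+0+0+1+1+0 mod 2 = 0
Syndrome = 0110
Column i of H is the binary representation of i, so the syndrome is the binary index of the flipped bit.
Read s = 0110 with s[0] as LSB: 0·2^0 + 1·2^1 + 1·2^2 + 0·2^3 = 6.
Error is at bit position 6.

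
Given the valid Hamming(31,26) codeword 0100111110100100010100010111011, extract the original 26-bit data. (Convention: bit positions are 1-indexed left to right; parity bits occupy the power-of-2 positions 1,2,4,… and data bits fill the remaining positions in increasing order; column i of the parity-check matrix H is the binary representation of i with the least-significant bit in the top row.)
Parity bits occupy power-of-2 positions; data bits are at positions {3,5,6,7,9,10,11,12,13,14,15,17,18,19,20,21,22,23,24,25,26,27,28,29,30,31} (1-indexed).
Extract: c[3]=0 c[5]=1 c[6]=1 c[7]=1 c[9]=1 c[10]=0 c[11]=1 c[12]=0 c[13]=0 c[14]=1 c[15]=0 c[17]=0 c[18]=1 c[19]=0 c[20]=1 c[21]=0 c[22]=0 c[23]=0 c[24]=1 c[25]=0 c[26]=1 c[27]=1 c[28]=1 c[29]=0 c[30]=1 c[31]=1
Data = 01111010010010100010111011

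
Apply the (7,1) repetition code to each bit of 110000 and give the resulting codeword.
Repeat each bit 7× and concatenate:
1→1111111  1→1111111  0→0000000  0→0000000  0→0000000  0→0000000
Codeword = 111111111111110000000000000000000000000000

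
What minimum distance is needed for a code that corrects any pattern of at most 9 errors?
Correcting t errors requires d_min ≥ 2t + 1 = 2·9 + 1 = 19.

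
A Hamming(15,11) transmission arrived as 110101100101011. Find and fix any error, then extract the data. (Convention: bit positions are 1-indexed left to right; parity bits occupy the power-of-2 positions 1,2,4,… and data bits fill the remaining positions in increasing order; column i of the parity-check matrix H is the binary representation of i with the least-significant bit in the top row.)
Syndrome s = H · r^T (mod 2), r = 110101100101011:
  s[0] = (101010101010101)·(110101100101011) mod 2 = 1+0+0+0+0+0+1+0+0+0+0+0+0+0+1 mod 2 = 1
  s[1] = (011001100110011)·(110101100101011) mod 2 = 0+1+0+0+0+1+1+0+0+1+0+0+0+1+1 mod 2 = 0
  s[2] = (000111100001111)·(110101100101011) mod 2 = 0+0+0+1+0+1+1+0+0+0+0+1+0+1+1 mod 2 = 0
  s[3] = (000000011111111)·(110101100101011) mod 2 = 0+0+0+0+0+0+0+0+0+1+0+1+0+1+1 mod 2 = 0
Syndrome = 1000
Column 1 of H equals this syndrome → error at bit 1 (1-indexed).
Flip bit 1: 110101100101011 → 010101100101011
Extract data bits at positions {3,5,6,7,9,10,11,12,13,14,15}: 00110101011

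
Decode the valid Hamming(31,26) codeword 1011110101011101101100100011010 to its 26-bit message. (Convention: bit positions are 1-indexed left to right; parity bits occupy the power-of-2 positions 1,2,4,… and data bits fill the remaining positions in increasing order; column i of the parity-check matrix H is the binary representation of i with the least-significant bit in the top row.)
Parity bits occupy power-of-2 positions; data bits are at positions {3,5,6,7,9,10,11,12,13,14,15,17,18,19,20,21,22,23,24,25,26,27,28,29,30,31} (1-indexed).
Extract: c[3]=1 c[5]=1 c[6]=1 c[7]=0 c[9]=0 c[10]=1 c[11]=0 c[12]=1 c[13]=1 c[14]=1 c[15]=0 c[17]=1 c[18]=0 c[19]=1 c[20]=1 c[21]=0 c[22]=0 c[23]=1 c[24]=0 c[25]=0 c[26]=0 c[27]=1 c[28]=1 c[29]=0 c[30]=1 c[31]=0
Data = 11100101110101100100011010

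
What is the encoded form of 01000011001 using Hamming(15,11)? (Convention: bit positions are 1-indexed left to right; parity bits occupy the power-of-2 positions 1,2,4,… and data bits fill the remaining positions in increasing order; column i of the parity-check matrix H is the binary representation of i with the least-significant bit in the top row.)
Codeword c = d · G (mod 2), d = 01000011001:
  c[0] = d·G[:,0] = (01000011001)·(11011010101) mod 2 = 0+1+0+0+0+0+1+0+0+0+1 mod 2 = 1
  c[1] = d·G[:,1] = (01000011001)·(10110110011) mod 2 = 0+0+0+0+0+0+1+0+0+0+1 mod 2 = 0
  c[2] = d·G[:,2] = (01000011001)·(10000000000) mod 2 = 0+0+0+0+0+0+0+0+0+0+0 mod 2 = 0
  c[3] = d·G[:,3] = (01000011001)·(01110001111) mod 2 = 0+1+0+0+0+0+0+1+0+0+1 mod 2 = 1
  c[4] = d·G[:,4] = (01000011001)·(01000000000) mod 2 = 0+1+0+0+0+0+0+0+0+0+0 mod 2 = 1
  c[5] = d·G[:,5] = (01000011001)·(00100000000) mod 2 = 0+0+0+0+0+0+0+0+0+0+0 mod 2 = 0
  c[6] = d·G[:,6] = (01000011001)·(00010000000) mod 2 = 0+0+0+0+0+0+0+0+0+0+0 mod 2 = 0
  c[7] = d·G[:,7] = (01000011001)·(00001111111) mod 2 = 0+0+0+0+0+0+1+1+0+0+1 mod 2 = 1
  c[8] = d·G[:,8] = (01000011001)·(00001000000) mod 2 = 0+0+0+0+0+0+0+0+0+0+0 mod 2 = 0
  c[9] = d·G[:,9] = (01000011001)·(00000100000) mod 2 = 0+0+0+0+0+0+0+0+0+0+0 mod 2 = 0
  c[10] = d·G[:,10] = (01000011001)·(00000010000) mod 2 = 0+0+0+0+0+0+1+0+0+0+0 mod 2 = 1
  c[11] = d·G[:,11] = (01000011001)·(00000001000) mod 2 = 0+0+0+0+0+0+0+1+0+0+0 mod 2 = 1
  c[12] = d·G[:,12] = (01000011001)·(00000000100) mod 2 = 0+0+0+0+0+0+0+0+0+0+0 mod 2 = 0
  c[13] = d·G[:,13] = (01000011001)·(00000000010) mod 2 = 0+0+0+0+0+0+0+0+0+0+0 mod 2 = 0
  c[14] = d·G[:,14] = (01000011001)·(00000000001) mod 2 = 0+0+0+0+0+0+0+0+0+0+1 mod 2 = 1
Codeword = 100110010011001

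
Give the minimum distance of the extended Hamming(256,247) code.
d_min = 4 (adding an overall parity bit to Hamming(255,247) raises d_min from 3 to 4).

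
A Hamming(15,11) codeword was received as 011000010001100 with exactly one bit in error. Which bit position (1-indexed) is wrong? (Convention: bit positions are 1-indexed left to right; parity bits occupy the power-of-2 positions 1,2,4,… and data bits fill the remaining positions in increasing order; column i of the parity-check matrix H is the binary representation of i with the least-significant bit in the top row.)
Syndrome s = H · r^T (mod 2), r = 011000010001100:
  s[0] = (101010101010101)·(011000010001100) mod 2 = 0+0+1+0+0+0+0+0+0+0+0+0+1+0+0 mod 2 = 0
  s[1] = (011001100110011)·(011000010001100) mod 2 = 0+1+1+0+0+0+0+0+0+0+0+0+0+0+0 mod 2 = 0
  s[2] = (000111100001111)·(011000010001100) mod 2 = 0+0+0+0+0+0+0+0+0+0+0+1+1+0+0 mod 2 = 0
  s[3] = (000000011111111)·(011000010001100) mod 2 = 0+0+0+0+0+0+0+1+0+0+0+1+1+0+0 mod 2 = 1
Syndrome = 0001
Column i of H is the binary representation of i, so the syndrome is the binary index of the flipped bit.
Read s = 0001 with s[0] as LSB: 0·2^0 + 0·2^1 + 0·2^2 + 1·2^3 = 8.
Error is at bit position 8.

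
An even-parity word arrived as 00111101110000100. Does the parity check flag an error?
Sum of received bits: 0+0+1+1+1+1+0+1+1+1+0+0+0+0+1+0+0 = 8; 8 mod 2 = 0. Result is 0 → no error detected.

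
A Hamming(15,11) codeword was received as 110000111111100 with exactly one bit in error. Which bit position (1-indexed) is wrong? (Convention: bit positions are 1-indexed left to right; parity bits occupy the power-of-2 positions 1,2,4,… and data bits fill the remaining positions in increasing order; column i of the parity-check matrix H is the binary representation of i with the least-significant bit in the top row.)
Syndrome s = H · r^T (mod 2), r = 110000111111100:
  s[0] = (101010101010101)·(110000111111100) mod 2 = 1+0+0+0+0+0+1+0+1+0+1+0+1+0+0 mod 2 = 1
  s[1] = (011001100110011)·(110000111111100) mod 2 = 0+1+0+0+0+0+1+0+0+1+1+0+0+0+0 mod 2 = 0
  s[2] = (000111100001111)·(110000111111100) mod 2 = 0+0+0+0+0+0+1+0+0+0+0+1+1+0+0 mod 2 = 1
  s[3] = (000000011111111)·(110000111111100) mod 2 = 0+0+0+0+0+0+0+1+1+1+1+1+1+0+0 mod 2 = 0
Syndrome = 1010
Column i of H is the binary representation of i, so the syndrome is the binary index of the flipped bit.
Read s = 1010 with s[0] as LSB: 1·2^0 + 0·2^1 + 1·2^2 + 0·2^3 = 5.
Error is at bit position 5.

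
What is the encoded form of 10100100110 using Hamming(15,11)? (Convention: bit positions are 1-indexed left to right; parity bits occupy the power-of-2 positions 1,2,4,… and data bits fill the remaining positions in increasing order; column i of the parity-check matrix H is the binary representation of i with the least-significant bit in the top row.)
Codeword c = d · G (mod 2), d = 10100100110:
  c[0] = d·G[:,0] = (10100100110)·(11011010101) mod 2 = 1+0+0+0+0+0+0+0+1+0+0 mod 2 = 0
  c[1] = d·G[:,1] = (10100100110)·(10110110011) mod 2 = 1+0+1+0+0+1+0+0+0+1+0 mod 2 = 0
  c[2] = d·G[:,2] = (10100100110)·(10000000000) mod 2 = 1+0+0+0+0+0+0+0+0+0+0 mod 2 = 1
  c[3] = d·G[:,3] = (10100100110)·(01110001111) mod 2 = 0+0+1+0+0+0+0+0+1+1+0 mod 2 = 1
  c[4] = d·G[:,4] = (10100100110)·(01000000000) mod 2 = 0+0+0+0+0+0+0+0+0+0+0 mod 2 = 0
  c[5] = d·G[:,5] = (10100100110)·(00100000000) mod 2 = 0+0+1+0+0+0+0+0+0+0+0 mod 2 = 1
  c[6] = d·G[:,6] = (10100100110)·(00010000000) mod 2 = 0+0+0+0+0+0+0+0+0+0+0 mod 2 = 0
  c[7] = d·G[:,7] = (10100100110)·(00001111111) mod 2 = 0+0+0+0+0+1+0+0+1+1+0 mod 2 = 1
  c[8] = d·G[:,8] = (10100100110)·(00001000000) mod 2 = 0+0+0+0+0+0+0+0+0+0+0 mod 2 = 0
  c[9] = d·G[:,9] = (10100100110)·(00000100000) mod 2 = 0+0+0+0+0+1+0+0+0+0+0 mod 2 = 1
  c[10] = d·G[:,10] = (10100100110)·(00000010000) mod 2 = 0+0+0+0+0+0+0+0+0+0+0 mod 2 = 0
  c[11] = d·G[:,11] = (10100100110)·(00000001000) mod 2 = 0+0+0+0+0+0+0+0+0+0+0 mod 2 = 0
  c[12] = d·G[:,12] = (10100100110)·(00000000100) mod 2 = 0+0+0+0+0+0+0+0+1+0+0 mod 2 = 1
  c[13] = d·G[:,13] = (10100100110)·(00000000010) mod 2 = 0+0+0+0+0+0+0+0+0+1+0 mod 2 = 1
  c[14] = d·G[:,14] = (10100100110)·(00000000001) mod 2 = 0+0+0+0+0+0+0+0+0+0+0 mod 2 = 0
Codeword = 001101010100110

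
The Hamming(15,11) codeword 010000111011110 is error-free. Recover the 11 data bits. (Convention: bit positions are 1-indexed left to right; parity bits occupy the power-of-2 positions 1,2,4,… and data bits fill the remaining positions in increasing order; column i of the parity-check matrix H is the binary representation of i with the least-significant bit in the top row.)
Parity bits occupy power-of-2 positions; data bits are at positions {3,5,6,7,9,10,11,12,13,14,15} (1-indexed).
Extract: c[3]=0 c[5]=0 c[6]=0 c[7]=1 c[9]=1 c[10]=0 c[11]=1 c[12]=1 c[13]=1 c[14]=1 c[15]=0
Data = 00011011110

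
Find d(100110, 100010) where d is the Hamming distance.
XOR = 000100, count of 1s = 1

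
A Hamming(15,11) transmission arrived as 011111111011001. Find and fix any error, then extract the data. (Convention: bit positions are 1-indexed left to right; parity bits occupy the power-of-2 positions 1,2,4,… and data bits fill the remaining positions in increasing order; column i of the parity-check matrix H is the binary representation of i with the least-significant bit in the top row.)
Syndrome s = H · r^T (mod 2), r = 011111111011001:
  s[0] = (101010101010101)·(011111111011001) mod 2 = 0+0+1+0+1+0+1+0+1+0+1+0+0+0+1 mod 2 = 0
  s[1] = (011001100110011)·(011111111011001) mod 2 = 0+1+1+0+0+1+1+0+0+0+1+0+0+0+1 mod 2 = 0
  s[2] = (000111100001111)·(011111111011001) mod 2 = 0+0+0+1+1+1+1+0+0+0+0+1+0+0+1 mod 2 = 0
  s[3] = (000000011111111)·(011111111011001) mod 2 = 0+0+0+0+0+0+0+1+1+0+1+1+0+0+1 mod 2 = 1
Syndrome = 0001
Column 8 of H equals this syndrome → error at bit 8 (1-indexed).
Flip bit 8: 011111111011001 → 011111101011001
Extract data bits at positions {3,5,6,7,9,10,11,12,13,14,15}: 11111011001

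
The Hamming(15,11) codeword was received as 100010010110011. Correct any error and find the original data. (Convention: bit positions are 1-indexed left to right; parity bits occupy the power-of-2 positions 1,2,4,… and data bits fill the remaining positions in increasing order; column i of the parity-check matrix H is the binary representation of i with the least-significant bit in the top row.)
Syndrome s = H · r^T (mod 2), r = 100010010110011:
  s[0] = (101010101010101)·(100010010110011) mod 2 = 1+0+0+0+1+0+0+0+0+0+1+0+0+0+1 mod 2 = 0
  s[1] = (011001100110011)·(100010010110011) mod 2 = 0+0+0+0+0+0+0+0+0+1+1+0+0+1+1 mod 2 = 0
  s[2] = (000111100001111)·(100010010110011) mod 2 = 0+0+0+0+1+0+0+0+0+0+0+0+0+1+1 mod 2 = 1
  s[3] = (000000011111111)·(100010010110011) mod 2 = 0+0+0+0+0+0+0+1+0+1+1+0+0+1+1 mod 2 = 1
Syndrome = 0011
Column 12 of H equals this syndrome → error at bit 12 (1-indexed).
Flip bit 12: 100010010110011 → 100010010111011
Extract data bits at positions {3,5,6,7,9,10,11,12,13,14,15}: 01000111011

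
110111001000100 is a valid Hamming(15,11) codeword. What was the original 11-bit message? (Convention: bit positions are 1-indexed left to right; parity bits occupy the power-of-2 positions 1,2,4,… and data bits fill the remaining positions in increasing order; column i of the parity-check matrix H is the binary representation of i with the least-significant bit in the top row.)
Parity bits occupy power-of-2 positions; data bits are at positions {3,5,6,7,9,10,11,12,13,14,15} (1-indexed).
Extract: c[3]=0 c[5]=1 c[6]=1 c[7]=0 c[9]=1 c[10]=0 c[11]=0 c[12]=0 c[13]=1 c[14]=0 c[15]=0
Data = 01101000100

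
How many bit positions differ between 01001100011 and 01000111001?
XOR = 00001011010, count of 1s = 4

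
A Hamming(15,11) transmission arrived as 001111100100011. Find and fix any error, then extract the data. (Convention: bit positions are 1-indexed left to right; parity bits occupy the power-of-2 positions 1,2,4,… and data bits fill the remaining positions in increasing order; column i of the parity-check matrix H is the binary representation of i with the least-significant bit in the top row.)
Syndrome s = H · r^T (mod 2), r = 001111100100011:
  s[0] = (101010101010101)·(001111100100011) mod 2 = 0+0+1+0+1+0+1+0+0+0+0+0+0+0+1 mod 2 = 0
  s[1] = (011001100110011)·(001111100100011) mod 2 = 0+0+1+0+0+1+1+0+0+1+0+0+0+1+1 mod 2 = 0
  s[2] = (000111100001111)·(001111100100011) mod 2 = 0+0+0+1+1+1+1+0+0+0+0+0+0+1+1 mod 2 = 0
  s[3] = (000000011111111)·(001111100100011) mod 2 = 0+0+0+0+0+0+0+0+0+1+0+0+0+1+1 mod 2 = 1
Syndrome = 0001
Column 8 of H equals this syndrome → error at bit 8 (1-indexed).
Flip bit 8: 001111100100011 → 001111110100011
Extract data bits at positions {3,5,6,7,9,10,11,12,13,14,15}: 11110100011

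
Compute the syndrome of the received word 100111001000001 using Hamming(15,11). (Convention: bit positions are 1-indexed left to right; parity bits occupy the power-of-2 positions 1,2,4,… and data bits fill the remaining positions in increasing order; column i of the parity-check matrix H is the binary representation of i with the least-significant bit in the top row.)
Syndrome s = H · r^T (mod 2), r = 100111001000001:
  s[0] = (101010101010101)·(100111001000001) mod 2 = 1+0+0+0+1+0+0+0+1+0+0+0+0+0+1 mod 2 = 0
  s[1] = (011001100110011)·(100111001000001) mod 2 = 0+0+0+0+0+1+0+0+0+0+0+0+0+0+1 mod 2 = 0
  s[2] = (000111100001111)·(100111001000001) mod 2 = 0+0+0+1+1+1+0+0+0+0+0+0+0+0+1 mod 2 = 0
  s[3] = (000000011111111)·(100111001000001) mod 2 = 0+0+0+0+0+0+0+0+1+0+0+0+0+0+1 mod 2 = 0
Syndrome = 0000
s = 0: no error detected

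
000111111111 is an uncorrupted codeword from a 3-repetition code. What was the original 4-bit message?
Split into 3-bit blocks: 000 111 111 111
Data = 0111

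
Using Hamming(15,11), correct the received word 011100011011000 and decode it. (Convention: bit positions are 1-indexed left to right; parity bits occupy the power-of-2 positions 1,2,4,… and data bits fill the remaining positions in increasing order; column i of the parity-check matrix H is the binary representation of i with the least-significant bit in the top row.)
Syndrome s = H · r^T (mod 2), r = 011100011011000:
  s[0] = (101010101010101)·(011100011011000) mod 2 = 0+0+1+0+0+0+0+0+1+0+1+0+0+0+0 mod 2 = 1
  s[1] = (011001100110011)·(011100011011000) mod 2 = 0+1+1+0+0+0+0+0+0+0+1+0+0+0+0 mod 2 = 1
  s[2] = (000111100001111)·(011100011011000) mod 2 = 0+0+0+1+0+0+0+0+0+0+0+1+0+0+0 mod 2 = 0
  s[3] = (000000011111111)·(011100011011000) mod 2 = 0+0+0+0+0+0+0+1+1+0+1+1+0+0+0 mod 2 = 0
Syndrome = 1100
Column 3 of H equals this syndrome → error at bit 3 (1-indexed).
Flip bit 3: 011100011011000 → 010100011011000
Extract data bits at positions {3,5,6,7,9,10,11,12,13,14,15}: 00001011000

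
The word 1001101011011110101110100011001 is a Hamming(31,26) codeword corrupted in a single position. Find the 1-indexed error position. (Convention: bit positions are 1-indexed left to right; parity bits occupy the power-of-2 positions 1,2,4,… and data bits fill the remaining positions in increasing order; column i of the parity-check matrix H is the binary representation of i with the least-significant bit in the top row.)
Syndrome s = H · r^T (mod 2), r = 1001101011011110101110100011001:
  s[0] = (1010101010101010101010101010101)·(1001101011011110101110100011001) mod 2 = 1+0+0+0+1+0+1+0+1+0+0+0+1+0+1+0+1+0+1+0+1+0+1+0+0+0+1+0+0+0+1 mod 2 = 0
  s[1] = (0110011001100110011001100110011)·(1001101011011110101110100011001) mod 2 = 0+0+0+0+0+0+1+0+0+1+0+0+0+1+1+0+0+0+1+0+0+0+1+0+0+0+1+0+0+0+1 mod 2 = 0
  s[2] = (0001111000011110000111100001111)·(1001101011011110101110100011001) mod 2 = 0+0+0+1+1+0+1+0+0+0+0+1+1+1+1+0+0+0+0+1+1+0+1+0+0+0+0+1+0+0+1 mod 2 = 0
  s[3] = (0000000111111110000000011111111)·(1001101011011110101110100011001) mod 2 = 0+0+0+0+0+0+0+0+1+1+0+1+1+1+1+0+0+0+0+0+0+0+0+0+0+0+1+1+0+0+1 mod 2 = 1
  s[4] = (0000000000000001111111111111111)·(1001101011011110101110100011001) mod 2 = 0+0+0+0+0+0+0+0+0+0+0+0+0+0+0+0+1+0+1+1+1+0+1+0+0+0+1+1+0+0+1 mod 2 = 0
Syndrome = 00010
Column i of H is the binary representation of i, so the syndrome is the binary index of the flipped bit.
Read s = 00010 with s[0] as LSB: 0·2^0 + 0·2^1 + 0·2^2 + 1·2^3 + 0·2^4 = 8.
Error is at bit position 8.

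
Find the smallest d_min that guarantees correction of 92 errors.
Correcting t errors requires d_min ≥ 2t + 1 = 2·92 + 1 = 185.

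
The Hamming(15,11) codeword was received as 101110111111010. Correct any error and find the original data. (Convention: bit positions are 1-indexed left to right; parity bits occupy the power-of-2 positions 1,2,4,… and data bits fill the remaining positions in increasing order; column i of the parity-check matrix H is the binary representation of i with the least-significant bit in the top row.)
Syndrome s = H · r^T (mod 2), r = 101110111111010:
  s[0] = (101010101010101)·(101110111111010) mod 2 = 1+0+1+0+1+0+1+0+1+0+1+0+0+0+0 mod 2 = 0
  s[1] = (011001100110011)·(101110111111010) mod 2 = 0+0+1+0+0+0+1+0+0+1+1+0+0+1+0 mod 2 = 1
  s[2] = (000111100001111)·(101110111111010) mod 2 = 0+0+0+1+1+0+1+0+0+0+0+1+0+1+0 mod 2 = 1
  s[3] = (000000011111111)·(101110111111010) mod 2 = 0+0+0+0+0+0+0+1+1+1+1+1+0+1+0 mod 2 = 0
Syndrome = 0110
Column 6 of H equals this syndrome → error at bit 6 (1-indexed).
Flip bit 6: 101110111111010 → 101111111111010
Extract data bits at positions {3,5,6,7,9,10,11,12,13,14,15}: 11111111010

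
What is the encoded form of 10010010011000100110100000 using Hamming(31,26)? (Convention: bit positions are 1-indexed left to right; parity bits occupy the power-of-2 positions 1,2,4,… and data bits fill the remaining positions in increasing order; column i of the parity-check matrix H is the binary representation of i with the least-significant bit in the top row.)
Codeword c = d · G (mod 2), d = 10010010011000100110100000:
  c[0] = d·G[:,0] = (10010010011000100110100000)·(11011010101101010101010101) mod 2 = 1+0+0+1+0+0+1+0+0+0+1+0+0+0+0+0+0+1+0+0+0+0+0+0+0+0 mod 2 = 1
  c[1] = d·G[:,1] = (10010010011000100110100000)·(10110110011011001100110011) mod 2 = 1+0+0+1+0+0+1+0+0+1+1+0+0+0+0+0+0+1+0+0+1+0+0+0+0+0 mod 2 = 1
  c[2] = d·G[:,2] = (10010010011000100110100000)·(10000000000000000000000000) mod 2 = 1+0+0+0+0+0+0+0+0+0+0+0+0+0+0+0+0+0+0+0+0+0+0+0+0+0 mod 2 = 1
  c[3] = d·G[:,3] = (10010010011000100110100000)·(01110001111000111100001111) mod 2 = 0+0+0+1+0+0+0+0+0+1+1+0+0+0+1+0+0+1+0+0+0+0+0+0+0+0 mod 2 = 1
  c[4] = d·G[:,4] = (10010010011000100110100000)·(01000000000000000000000000) mod 2 = 0+0+0+0+0+0+0+0+0+0+0+0+0+0+0+0+0+0+0+0+0+0+0+0+0+0 mod 2 = 0
  c[5] = d·G[:,5] = (10010010011000100110100000)·(00100000000000000000000000) mod 2 = 0+0+0+0+0+0+0+0+0+0+0+0+0+0+0+0+0+0+0+0+0+0+0+0+0+0 mod 2 = 0
  c[6] = d·G[:,6] = (10010010011000100110100000)·(00010000000000000000000000) mod 2 = 0+0+0+1+0+0+0+0+0+0+0+0+0+0+0+0+0+0+0+0+0+0+0+0+0+0 mod 2 = 1
  c[7] = d·G[:,7] = (10010010011000100110100000)·(00001111111000000011111111) mod 2 = 0+0+0+0+0+0+1+0+0+1+1+0+0+0+0+0+0+0+1+0+1+0+0+0+0+0 mod 2 = 1
  c[8] = d·G[:,8] = (10010010011000100110100000)·(00001000000000000000000000) mod 2 = 0+0+0+0+0+0+0+0+0+0+0+0+0+0+0+0+0+0+0+0+0+0+0+0+0+0 mod 2 = 0
  c[9] = d·G[:,9] = (10010010011000100110100000)·(00000100000000000000000000) mod 2 = 0+0+0+0+0+0+0+0+0+0+0+0+0+0+0+0+0+0+0+0+0+0+0+0+0+0 mod 2 = 0
  c[10] = d·G[:,10] = (10010010011000100110100000)·(00000010000000000000000000) mod 2 = 0+0+0+0+0+0+1+0+0+0+0+0+0+0+0+0+0+0+0+0+0+0+0+0+0+0 mod 2 = 1
  c[11] = d·G[:,11] = (10010010011000100110100000)·(00000001000000000000000000) mod 2 = 0+0+0+0+0+0+0+0+0+0+0+0+0+0+0+0+0+0+0+0+0+0+0+0+0+0 mod 2 = 0
  c[12] = d·G[:,12] = (10010010011000100110100000)·(00000000100000000000000000) mod 2 = 0+0+0+0+0+0+0+0+0+0+0+0+0+0+0+0+0+0+0+0+0+0+0+0+0+0 mod 2 = 0
  c[13] = d·G[:,13] = (10010010011000100110100000)·(00000000010000000000000000) mod 2 = 0+0+0+0+0+0+0+0+0+1+0+0+0+0+0+0+0+0+0+0+0+0+0+0+0+0 mod 2 = 1
  c[14] = d·G[:,14] = (10010010011000100110100000)·(00000000001000000000000000) mod 2 = 0+0+0+0+0+0+0+0+0+0+1+0+0+0+0+0+0+0+0+0+0+0+0+0+0+0 mod 2 = 1
  c[15] = d·G[:,15] = (10010010011000100110100000)·(00000000000111111111111111) mod 2 = 0+0+0+0+0+0+0+0+0+0+0+0+0+0+1+0+0+1+1+0+1+0+0+0+0+0 mod 2 = 0
  c[16] = d·G[:,16] = (10010010011000100110100000)·(00000000000100000000000000) mod 2 = 0+0+0+0+0+0+0+0+0+0+0+0+0+0+0+0+0+0+0+0+0+0+0+0+0+0 mod 2 = 0
  c[17] = d·G[:,17] = (10010010011000100110100000)·(00000000000010000000000000) mod 2 = 0+0+0+0+0+0+0+0+0+0+0+0+0+0+0+0+0+0+0+0+0+0+0+0+0+0 mod 2 = 0
  c[18] = d·G[:,18] = (10010010011000100110100000)·(00000000000001000000000000) mod 2 = 0+0+0+0+0+0+0+0+0+0+0+0+0+0+0+0+0+0+0+0+0+0+0+0+0+0 mod 2 = 0
  c[19] = d·G[:,19] = (10010010011000100110100000)·(00000000000000100000000000) mod 2 = 0+0+0+0+0+0+0+0+0+0+0+0+0+0+1+0+0+0+0+0+0+0+0+0+0+0 mod 2 = 1
  c[20] = d·G[:,20] = (10010010011000100110100000)·(00000000000000010000000000) mod 2 = 0+0+0+0+0+0+0+0+0+0+0+0+0+0+0+0+0+0+0+0+0+0+0+0+0+0 mod 2 = 0
  c[21] = d·G[:,21] = (10010010011000100110100000)·(00000000000000001000000000) mod 2 = 0+0+0+0+0+0+0+0+0+0+0+0+0+0+0+0+0+0+0+0+0+0+0+0+0+0 mod 2 = 0
  c[22] = d·G[:,22] = (10010010011000100110100000)·(00000000000000000100000000) mod 2 = 0+0+0+0+0+0+0+0+0+0+0+0+0+0+0+0+0+1+0+0+0+0+0+0+0+0 mod 2 = 1
  c[23] = d·G[:,23] = (10010010011000100110100000)·(00000000000000000010000000) mod 2 = 0+0+0+0+0+0+0+0+0+0+0+0+0+0+0+0+0+0+1+0+0+0+0+0+0+0 mod 2 = 1
  c[24] = d·G[:,24] = (10010010011000100110100000)·(00000000000000000001000000) mod 2 = 0+0+0+0+0+0+0+0+0+0+0+0+0+0+0+0+0+0+0+0+0+0+0+0+0+0 mod 2 = 0
  c[25] = d·G[:,25] = (10010010011000100110100000)·(00000000000000000000100000) mod 2 = 0+0+0+0+0+0+0+0+0+0+0+0+0+0+0+0+0+0+0+0+1+0+0+0+0+0 mod 2 = 1
  c[26] = d·G[:,26] = (10010010011000100110100000)·(00000000000000000000010000) mod 2 = 0+0+0+0+0+0+0+0+0+0+0+0+0+0+0+0+0+0+0+0+0+0+0+0+0+0 mod 2 = 0
  c[27] = d·G[:,27] = (10010010011000100110100000)·(00000000000000000000001000) mod 2 = 0+0+0+0+0+0+0+0+0+0+0+0+0+0+0+0+0+0+0+0+0+0+0+0+0+0 mod 2 = 0
  c[28] = d·G[:,28] = (10010010011000100110100000)·(00000000000000000000000100) mod 2 = 0+0+0+0+0+0+0+0+0+0+0+0+0+0+0+0+0+0+0+0+0+0+0+0+0+0 mod 2 = 0
  c[29] = d·G[:,29] = (10010010011000100110100000)·(00000000000000000000000010) mod 2 = 0+0+0+0+0+0+0+0+0+0+0+0+0+0+0+0+0+0+0+0+0+0+0+0+0+0 mod 2 = 0
  c[30] = d·G[:,30] = (10010010011000100110100000)·(00000000000000000000000001) mod 2 = 0+0+0+0+0+0+0+0+0+0+0+0+0+0+0+0+0+0+0+0+0+0+0+0+0+0 mod 2 = 0
Codeword = 1111001100100110000100110100000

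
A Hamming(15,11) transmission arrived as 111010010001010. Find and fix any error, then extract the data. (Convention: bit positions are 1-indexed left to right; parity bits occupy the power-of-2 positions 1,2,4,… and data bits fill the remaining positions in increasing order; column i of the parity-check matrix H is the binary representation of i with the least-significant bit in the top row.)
Syndrome s = H · r^T (mod 2), r = 111010010001010:
  s[0] = (101010101010101)·(111010010001010) mod 2 = 1+0+1+0+1+0+0+0+0+0+0+0+0+0+0 mod 2 = 1
  s[1] = (011001100110011)·(111010010001010) mod 2 = 0+1+1+0+0+0+0+0+0+0+0+0+0+1+0 mod 2 = 1
  s[2] = (000111100001111)·(111010010001010) mod 2 = 0+0+0+0+1+0+0+0+0+0+0+1+0+1+0 mod 2 = 1
  s[3] = (000000011111111)·(111010010001010) mod 2 = 0+0+0+0+0+0+0+1+0+0+0+1+0+1+0 mod 2 = 1
Syndrome = 1111
Column 15 of H equals this syndrome → error at bit 15 (1-indexed).
Flip bit 15: 111010010001010 → 111010010001011
Extract data bits at positions {3,5,6,7,9,10,11,12,13,14,15}: 11000001011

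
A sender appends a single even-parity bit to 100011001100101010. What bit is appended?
Sum of data bits: 1+0+0+0+1+1+0+0+1+1+0+0+1+0+1+0+1+0 = 8.
8 mod 2 = 0, so parity bit = 0.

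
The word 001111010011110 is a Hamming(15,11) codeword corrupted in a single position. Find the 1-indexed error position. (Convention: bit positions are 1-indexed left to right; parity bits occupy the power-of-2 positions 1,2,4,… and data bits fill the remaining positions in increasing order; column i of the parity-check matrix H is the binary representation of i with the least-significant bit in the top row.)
Syndrome s = H · r^T (mod 2), r = 001111010011110:
  s[0] = (101010101010101)·(001111010011110) mod 2 = 0+0+1+0+1+0+0+0+0+0+1+0+1+0+0 mod 2 = 0
  s[1] = (011001100110011)·(001111010011110) mod 2 = 0+0+1+0+0+1+0+0+0+0+1+0+0+1+0 mod 2 = 0
  s[2] = (000111100001111)·(001111010011110) mod 2 = 0+0+0+1+1+1+0+0+0+0+0+1+1+1+0 mod 2 = 0
  s[3] = (000000011111111)·(001111010011110) mod 2 = 0+0+0+0+0+0+0+1+0+0+1+1+1+1+0 mod 2 = 1
Syndrome = 0001
Column i of H is the binary representation of i, so the syndrome is the binary index of the flipped bit.
Read s = 0001 with s[0] as LSB: 0·2^0 + 0·2^1 + 0·2^2 + 1·2^3 = 8.
Error is at bit position 8.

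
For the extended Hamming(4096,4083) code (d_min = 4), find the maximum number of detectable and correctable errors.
Detection only: up to d_min − 1 = 3 errors.
Correction: up to ⌊(d_min − 1)/2⌋ = ⌊3/2⌋ = 1 errors.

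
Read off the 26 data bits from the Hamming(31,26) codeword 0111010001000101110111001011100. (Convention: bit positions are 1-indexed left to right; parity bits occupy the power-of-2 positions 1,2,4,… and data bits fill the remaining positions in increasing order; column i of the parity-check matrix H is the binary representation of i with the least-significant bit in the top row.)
Parity bits occupy power-of-2 positions; data bits are at positions {3,5,6,7,9,10,11,12,13,14,15,17,18,19,20,21,22,23,24,25,26,27,28,29,30,31} (1-indexed).
Extract: c[3]=1 c[5]=0 c[6]=1 c[7]=0 c[9]=0 c[10]=1 c[11]=0 c[12]=0 c[13]=0 c[14]=1 c[15]=0 c[17]=1 c[18]=1 c[19]=0 c[20]=1 c[21]=1 c[22]=1 c[23]=0 c[24]=0 c[25]=1 c[26]=0 c[27]=1 c[28]=1 c[29]=1 c[30]=0 c[31]=0
Data = 10100100010110111001011100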